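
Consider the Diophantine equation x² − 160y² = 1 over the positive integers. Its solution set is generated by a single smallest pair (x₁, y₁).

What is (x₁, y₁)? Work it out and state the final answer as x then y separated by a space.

[12; 1,1,1,5,1,1,1,24] for √160; ℓ=8 ⇒ convergent index 7
k=0  a_k=12  p_k/q_k = 12/1
k=1  a_k=1  p_k/q_k = 13/1
…
k=5  a_k=1  p_k/q_k = 253/20
k=6  a_k=1  p_k/q_k = 468/37
k=7  a_k=1  p_k/q_k = 721/57
(x₁, y₁) = (721, 57);  721² − 160·57² = 1 ✓

721 57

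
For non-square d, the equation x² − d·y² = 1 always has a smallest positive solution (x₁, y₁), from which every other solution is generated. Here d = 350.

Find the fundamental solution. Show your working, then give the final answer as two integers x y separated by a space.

449 24

[18; 1,2,2,2,1,36] for √350; ℓ=6 ⇒ convergent index 5
k=0  a_k=18  p_k/q_k = 18/1
…
k=4  a_k=2  p_k/q_k = 318/17
k=5  a_k=1  p_k/q_k = 449/24
→ (449, 24).  Check: 449²=201601, 350·24²=201600, difference 1.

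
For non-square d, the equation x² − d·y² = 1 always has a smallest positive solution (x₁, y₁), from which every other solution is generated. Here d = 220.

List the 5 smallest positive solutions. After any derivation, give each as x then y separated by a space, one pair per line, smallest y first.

89 6
15841 1068
2819609 190098
501874561 33836376
89330852249 6022684830

√220 = [14; 1,4,1,28, …], period ℓ=4 (even) → k=3
k=0  a_k=14  p_k/q_k = 14/1
k=1  a_k=1  p_k/q_k = 15/1
k=2  a_k=4  p_k/q_k = 74/5
k=3  a_k=1  p_k/q_k = 89/6
fundamental: x₁=89, y₁=6  (since 7921 − 220·36 = 1)
(x_2, y_2) = (89·89 + 220·6·6, 89·6 + 6·89) = (15841, 1068)
(x_3, y_3) = (89·15841 + 220·6·1068, 89·1068 + 6·15841) = (2819609, 190098)
(x_4, y_4) = (89·2819609 + 220·6·190098, 89·190098 + 6·2819609) = (501874561, 33836376)
(x_5, y_5) = (89·501874561 + 220·6·33836376, 89·33836376 + 6·501874561) = (89330852249, 6022684830)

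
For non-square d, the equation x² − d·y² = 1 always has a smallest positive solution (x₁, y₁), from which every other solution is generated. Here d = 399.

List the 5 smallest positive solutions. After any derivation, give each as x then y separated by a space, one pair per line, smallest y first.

d=399: √d = [19; 1,38] (ℓ=2, even), read p_1/q_1
step 0: (19, 1)  from 19·(1,0) + (0,1)
step 1: (20, 1)  from 1·(19,1) + (1,0)
(x₁, y₁) = (20, 1);  20² − 399·1² = 1 ✓
(20+1√399)^2 = 799 + 40√399
(20+1√399)^3 = 31940 + 1599√399
(20+1√399)^4 = 1276801 + 63920√399
(20+1√399)^5 = 51040100 + 2555201√399

20 1
799 40
31940 1599
1276801 63920
51040100 2555201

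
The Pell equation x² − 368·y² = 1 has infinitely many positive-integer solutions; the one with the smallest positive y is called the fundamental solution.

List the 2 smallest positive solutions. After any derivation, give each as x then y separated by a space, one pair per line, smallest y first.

1151 60
2649601 138120

√368 → a₀=19, period (5,2,5,38); ℓ=4 even so k=3
a_0=19:  p_0=19·1+0=19,  q_0=19·0+1=1
a_1=5:  p_1=5·19+1=96,  q_1=5·1+0=5
a_2=2:  p_2=2·96+19=211,  q_2=2·5+1=11
a_3=5:  p_3=5·211+96=1151,  q_3=5·11+5=60
fundamental: x₁=1151, y₁=60  (since 1324801 − 368·3600 = 1)
(1151+60√368)^2 = 2649601 + 138120√368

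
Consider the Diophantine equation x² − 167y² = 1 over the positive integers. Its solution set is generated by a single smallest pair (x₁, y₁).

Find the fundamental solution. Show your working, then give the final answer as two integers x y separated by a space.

[12; 1,11,1,24] for √167; ℓ=4 ⇒ convergent index 3
step 0: (12, 1)  from 12·(1,0) + (0,1)
step 1: (13, 1)  from 1·(12,1) + (1,0)
step 2: (155, 12)  from 11·(13,1) + (12,1)
step 3: (168, 13)  from 1·(155,12) + (13,1)
fundamental: x₁=168, y₁=13  (since 28224 − 167·169 = 1)

168 13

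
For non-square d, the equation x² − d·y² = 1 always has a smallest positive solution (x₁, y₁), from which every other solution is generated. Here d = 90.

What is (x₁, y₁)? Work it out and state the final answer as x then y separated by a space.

19 2

√90 = [9; 2,18, …], period ℓ=2 (even) → k=1
a_0=9:  p_0=9·1+0=9,  q_0=9·0+1=1
a_1=2:  p_1=2·9+1=19,  q_1=2·1+0=2
fundamental: x₁=19, y₁=2  (since 361 − 90·4 = 1)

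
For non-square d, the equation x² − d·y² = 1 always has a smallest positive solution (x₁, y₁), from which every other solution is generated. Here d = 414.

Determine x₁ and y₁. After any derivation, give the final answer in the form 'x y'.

24335 1196

d=414: √d = [20; 2,1,7,2,7,1,2,40] (ℓ=8, even), read p_7/q_7
k=0  a_k=20  p_k/q_k = 20/1
…
k=3  a_k=7  p_k/q_k = 468/23
k=4  a_k=2  p_k/q_k = 997/49
k=5  a_k=7  p_k/q_k = 7447/366
k=6  a_k=1  p_k/q_k = 8444/415
k=7  a_k=2  p_k/q_k = 24335/1196
→ (24335, 1196).  Check: 24335²=592192225, 414·1196²=592192224, difference 1.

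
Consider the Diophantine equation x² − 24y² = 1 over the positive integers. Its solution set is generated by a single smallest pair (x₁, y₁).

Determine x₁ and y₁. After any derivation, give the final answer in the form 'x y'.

5 1

√24 = [4; 1,8, …], period ℓ=2 (even) → k=1
i=0: a=4 ⇒ p=4, q=1
i=1: a=1 ⇒ p=5, q=1
→ (5, 1).  Check: 5²=25, 24·1²=24, difference 1.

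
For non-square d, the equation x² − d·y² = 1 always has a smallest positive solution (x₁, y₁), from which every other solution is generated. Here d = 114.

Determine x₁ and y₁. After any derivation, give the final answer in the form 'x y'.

1025 96

d=114: √d = [10; 1,2,10,2,1,20] (ℓ=6, even), read p_5/q_5
k=0  a_k=10  p_k/q_k = 10/1
…
k=2  a_k=2  p_k/q_k = 32/3
…
k=4  a_k=2  p_k/q_k = 694/65
k=5  a_k=1  p_k/q_k = 1025/96
(x₁, y₁) = (1025, 96);  1025² − 114·96² = 1 ✓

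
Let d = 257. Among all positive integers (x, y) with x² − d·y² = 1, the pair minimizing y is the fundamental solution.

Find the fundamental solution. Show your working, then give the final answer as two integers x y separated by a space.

[16; 32] for √257; ℓ=1 ⇒ convergent index 1
i=0: a=16 ⇒ p=16, q=1
i=1: a=32 ⇒ p=513, q=32
(x₁, y₁) = (513, 32);  513² − 257·32² = 1 ✓

513 32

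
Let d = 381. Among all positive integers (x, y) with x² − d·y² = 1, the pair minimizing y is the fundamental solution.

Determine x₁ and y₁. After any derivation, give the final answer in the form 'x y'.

d=381: √d = [19; 1,1,12,1,1,38] (ℓ=6, even), read p_5/q_5
step 0: (19, 1)  from 19·(1,0) + (0,1)
step 1: (20, 1)  from 1·(19,1) + (1,0)
step 2: (39, 2)  from 1·(20,1) + (19,1)
step 3: (488, 25)  from 12·(39,2) + (20,1)
step 4: (527, 27)  from 1·(488,25) + (39,2)
step 5: (1015, 52)  from 1·(527,27) + (488,25)
fundamental: x₁=1015, y₁=52  (since 1030225 − 381·2704 = 1)

1015 52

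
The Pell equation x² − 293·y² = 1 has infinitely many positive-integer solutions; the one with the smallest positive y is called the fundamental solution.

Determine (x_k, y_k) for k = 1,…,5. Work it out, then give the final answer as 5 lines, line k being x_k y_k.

12320649 719780
303596783562401 17736313474440
7481018815602612315849 437045785745090703340
184342013978870716056521769601 10769375446188914321717060880
4542426500373511536803322165613266249 265371389643423565052112223737518900

√293 → a₀=17, period (8,1,1,8,34); ℓ=5 odd so k=9
i=0: a=17 ⇒ p=17, q=1
…
i=3: a=1 ⇒ p=291, q=17
…
i=8: a=1 ⇒ p=1444507, q=84389
i=9: a=8 ⇒ p=12320649, q=719780
(x₁, y₁) = (12320649, 719780);  12320649² − 293·719780² = 1 ✓
k=2:  x_2 = 12320649·12320649+293·719780·719780 = 303596783562401,  y_2 = 12320649·719780+719780·12320649 = 17736313474440
k=3:  x_3 = 12320649·303596783562401+293·719780·17736313474440 = 7481018815602612315849,  y_3 = 12320649·17736313474440+719780·303596783562401 = 437045785745090703340
k=4:  x_4 = 12320649·7481018815602612315849+293·719780·437045785745090703340 = 184342013978870716056521769601,  y_4 = 12320649·437045785745090703340+719780·7481018815602612315849 = 10769375446188914321717060880
k=5:  x_5 = 12320649·184342013978870716056521769601+293·719780·10769375446188914321717060880 = 4542426500373511536803322165613266249,  y_5 = 12320649·10769375446188914321717060880+719780·184342013978870716056521769601 = 265371389643423565052112223737518900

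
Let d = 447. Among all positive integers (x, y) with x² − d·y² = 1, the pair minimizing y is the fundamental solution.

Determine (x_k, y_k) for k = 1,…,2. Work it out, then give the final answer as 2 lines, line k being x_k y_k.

148 7
43807 2072

d=447: √d = [21; 7,42] (ℓ=2, even), read p_1/q_1
a_0=21:  p_0=21·1+0=21,  q_0=21·0+1=1
a_1=7:  p_1=7·21+1=148,  q_1=7·1+0=7
fundamental: x₁=148, y₁=7  (since 21904 − 447·49 = 1)
(148+7√447)^2 = 43807 + 2072√447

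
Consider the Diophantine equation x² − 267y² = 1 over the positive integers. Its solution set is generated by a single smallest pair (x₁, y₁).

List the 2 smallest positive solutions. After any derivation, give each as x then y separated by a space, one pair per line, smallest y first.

2402 147
11539207 706188

[16; 2,1,15,1,2,32] for √267; ℓ=6 ⇒ convergent index 5
a_0=16:  p_0=16·1+0=16,  q_0=16·0+1=1
a_1=2:  p_1=2·16+1=33,  q_1=2·1+0=2
a_2=1:  p_2=1·33+16=49,  q_2=1·2+1=3
a_3=15:  p_3=15·49+33=768,  q_3=15·3+2=47
a_4=1:  p_4=1·768+49=817,  q_4=1·47+3=50
a_5=2:  p_5=2·817+768=2402,  q_5=2·50+47=147
→ (2402, 147).  Check: 2402²=5769604, 267·147²=5769603, difference 1.
n=2: (2402,147)∘(2402,147) = (2402·2402+267·147·147, 2402·147+147·2402) = (11539207,706188)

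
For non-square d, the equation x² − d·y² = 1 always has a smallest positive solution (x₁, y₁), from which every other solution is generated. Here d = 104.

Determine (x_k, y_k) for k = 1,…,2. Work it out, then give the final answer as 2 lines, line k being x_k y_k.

51 5
5201 510

[10; 5,20] for √104; ℓ=2 ⇒ convergent index 1
step 0: (10, 1)  from 10·(1,0) + (0,1)
step 1: (51, 5)  from 5·(10,1) + (1,0)
→ (51, 5).  Check: 51²=2601, 104·5²=2600, difference 1.
n=2: (51,5)∘(51,5) = (51·51+104·5·5, 51·5+5·51) = (5201,510)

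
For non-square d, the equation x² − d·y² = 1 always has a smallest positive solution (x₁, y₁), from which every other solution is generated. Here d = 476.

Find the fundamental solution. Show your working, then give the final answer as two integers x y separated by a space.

28799 1320

[21; 1,4,2,10,2,4,1,42] for √476; ℓ=8 ⇒ convergent index 7
step 0: (21, 1)  from 21·(1,0) + (0,1)
…
step 3: (240, 11)  from 2·(109,5) + (22,1)
…
step 5: (5258, 241)  from 2·(2509,115) + (240,11)
step 6: (23541, 1079)  from 4·(5258,241) + (2509,115)
step 7: (28799, 1320)  from 1·(23541,1079) + (5258,241)
fundamental: x₁=28799, y₁=1320  (since 829382401 − 476·1742400 = 1)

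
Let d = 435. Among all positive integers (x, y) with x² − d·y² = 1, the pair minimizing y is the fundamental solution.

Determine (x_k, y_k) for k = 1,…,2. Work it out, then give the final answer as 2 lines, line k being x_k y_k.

√435 = [20; 1,5,1,40, …], period ℓ=4 (even) → k=3
i=0: a=20 ⇒ p=20, q=1
…
i=2: a=5 ⇒ p=125, q=6
i=3: a=1 ⇒ p=146, q=7
(x₁, y₁) = (146, 7);  146² − 435·7² = 1 ✓
(x_2, y_2) = (146·146 + 435·7·7, 146·7 + 7·146) = (42631, 2044)

146 7
42631 2044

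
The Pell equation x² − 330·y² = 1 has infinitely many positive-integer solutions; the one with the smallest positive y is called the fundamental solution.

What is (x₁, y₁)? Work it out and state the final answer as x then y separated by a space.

109 6

[18; 6,36] for √330; ℓ=2 ⇒ convergent index 1
step 0: (18, 1)  from 18·(1,0) + (0,1)
step 1: (109, 6)  from 6·(18,1) + (1,0)
fundamental: x₁=109, y₁=6  (since 11881 − 330·36 = 1)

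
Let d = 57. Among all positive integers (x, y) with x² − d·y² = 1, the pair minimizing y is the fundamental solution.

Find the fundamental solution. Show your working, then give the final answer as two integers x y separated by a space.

d=57: √d = [7; 1,1,4,1,1,14] (ℓ=6, even), read p_5/q_5
a_0=7:  p_0=7·1+0=7,  q_0=7·0+1=1
a_1=1:  p_1=1·7+1=8,  q_1=1·1+0=1
a_2=1:  p_2=1·8+7=15,  q_2=1·1+1=2
a_3=4:  p_3=4·15+8=68,  q_3=4·2+1=9
a_4=1:  p_4=1·68+15=83,  q_4=1·9+2=11
a_5=1:  p_5=1·83+68=151,  q_5=1·11+9=20
fundamental: x₁=151, y₁=20  (since 22801 − 57·400 = 1)

151 20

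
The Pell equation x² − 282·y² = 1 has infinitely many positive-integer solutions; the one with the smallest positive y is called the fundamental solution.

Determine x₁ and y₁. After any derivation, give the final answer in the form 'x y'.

√282 = [16; 1,3,1,4,1,3,1,32, …], period ℓ=8 (even) → k=7
a_0=16:  p_0=16·1+0=16,  q_0=16·0+1=1
…
a_2=3:  p_2=3·17+16=67,  q_2=3·1+1=4
a_3=1:  p_3=1·67+17=84,  q_3=1·4+1=5
a_4=4:  p_4=4·84+67=403,  q_4=4·5+4=24
a_5=1:  p_5=1·403+84=487,  q_5=1·24+5=29
a_6=3:  p_6=3·487+403=1864,  q_6=3·29+24=111
a_7=1:  p_7=1·1864+487=2351,  q_7=1·111+29=140
fundamental: x₁=2351, y₁=140  (since 5527201 − 282·19600 = 1)

2351 140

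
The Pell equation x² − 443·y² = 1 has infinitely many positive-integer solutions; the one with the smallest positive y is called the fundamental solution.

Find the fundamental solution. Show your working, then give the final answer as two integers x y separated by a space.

[21; 21,42] for √443; ℓ=2 ⇒ convergent index 1
step 0: (21, 1)  from 21·(1,0) + (0,1)
step 1: (442, 21)  from 21·(21,1) + (1,0)
(x₁, y₁) = (442, 21);  442² − 443·21² = 1 ✓

442 21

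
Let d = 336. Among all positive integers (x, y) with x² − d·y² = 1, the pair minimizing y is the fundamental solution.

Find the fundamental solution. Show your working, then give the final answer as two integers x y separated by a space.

55 3

d=336: √d = [18; 3,36] (ℓ=2, even), read p_1/q_1
i=0: a=18 ⇒ p=18, q=1
i=1: a=3 ⇒ p=55, q=3
(x₁, y₁) = (55, 3);  55² − 336·3² = 1 ✓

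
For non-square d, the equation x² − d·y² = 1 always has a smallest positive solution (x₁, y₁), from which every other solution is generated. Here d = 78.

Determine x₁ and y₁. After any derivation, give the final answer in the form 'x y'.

53 6

√78 → a₀=8, period (1,4,1,16); ℓ=4 even so k=3
k=0  a_k=8  p_k/q_k = 8/1
k=1  a_k=1  p_k/q_k = 9/1
k=2  a_k=4  p_k/q_k = 44/5
k=3  a_k=1  p_k/q_k = 53/6
(x₁, y₁) = (53, 6);  53² − 78·6² = 1 ✓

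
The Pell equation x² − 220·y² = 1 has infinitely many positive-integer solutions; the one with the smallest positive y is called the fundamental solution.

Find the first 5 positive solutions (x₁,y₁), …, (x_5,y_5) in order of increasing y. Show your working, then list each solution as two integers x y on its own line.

[14; 1,4,1,28] for √220; ℓ=4 ⇒ convergent index 3
i=0: a=14 ⇒ p=14, q=1
…
i=2: a=4 ⇒ p=74, q=5
i=3: a=1 ⇒ p=89, q=6
(x₁, y₁) = (89, 6);  89² − 220·6² = 1 ✓
(x_2, y_2) = (89·89 + 220·6·6, 89·6 + 6·89) = (15841, 1068)
(x_3, y_3) = (89·15841 + 220·6·1068, 89·1068 + 6·15841) = (2819609, 190098)
(x_4, y_4) = (89·2819609 + 220·6·190098, 89·190098 + 6·2819609) = (501874561, 33836376)
(x_5, y_5) = (89·501874561 + 220·6·33836376, 89·33836376 + 6·501874561) = (89330852249, 6022684830)

89 6
15841 1068
2819609 190098
501874561 33836376
89330852249 6022684830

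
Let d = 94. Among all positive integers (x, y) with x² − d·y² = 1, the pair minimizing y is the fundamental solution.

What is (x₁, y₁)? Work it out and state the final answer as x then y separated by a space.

√94 = [9; 1,2,3,1,1,…,2,1,18, …], period ℓ=16 (even) → k=15
k=0  a_k=9  p_k/q_k = 9/1
…
k=2  a_k=2  p_k/q_k = 29/3
k=3  a_k=3  p_k/q_k = 97/10
…
k=7  a_k=1  p_k/q_k = 1464/151
k=8  a_k=8  p_k/q_k = 12953/1336
…
k=13  a_k=3  p_k/q_k = 652934/67345
k=14  a_k=2  p_k/q_k = 1490361/153719
k=15  a_k=1  p_k/q_k = 2143295/221064
fundamental: x₁=2143295, y₁=221064  (since 4593713457025 − 94·48869292096 = 1)

2143295 221064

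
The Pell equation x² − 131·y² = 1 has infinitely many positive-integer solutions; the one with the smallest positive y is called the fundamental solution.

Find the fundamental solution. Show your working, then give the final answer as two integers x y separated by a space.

10610 927

d=131: √d = [11; 2,4,11,4,2,22] (ℓ=6, even), read p_5/q_5
i=0: a=11 ⇒ p=11, q=1
i=1: a=2 ⇒ p=23, q=2
i=2: a=4 ⇒ p=103, q=9
i=3: a=11 ⇒ p=1156, q=101
i=4: a=4 ⇒ p=4727, q=413
i=5: a=2 ⇒ p=10610, q=927
(x₁, y₁) = (10610, 927);  10610² − 131·927² = 1 ✓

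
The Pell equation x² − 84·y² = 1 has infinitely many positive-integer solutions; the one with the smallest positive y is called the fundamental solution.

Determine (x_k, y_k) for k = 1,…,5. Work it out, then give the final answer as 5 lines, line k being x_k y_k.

d=84: √d = [9; 6,18] (ℓ=2, even), read p_1/q_1
k=0  a_k=9  p_k/q_k = 9/1
k=1  a_k=6  p_k/q_k = 55/6
→ (55, 6).  Check: 55²=3025, 84·6²=3024, difference 1.
(x_2, y_2) = (55·55 + 84·6·6, 55·6 + 6·55) = (6049, 660)
(x_3, y_3) = (55·6049 + 84·6·660, 55·660 + 6·6049) = (665335, 72594)
(x_4, y_4) = (55·665335 + 84·6·72594, 55·72594 + 6·665335) = (73180801, 7984680)
(x_5, y_5) = (55·73180801 + 84·6·7984680, 55·7984680 + 6·73180801) = (8049222775, 878242206)

55 6
6049 660
665335 72594
73180801 7984680
8049222775 878242206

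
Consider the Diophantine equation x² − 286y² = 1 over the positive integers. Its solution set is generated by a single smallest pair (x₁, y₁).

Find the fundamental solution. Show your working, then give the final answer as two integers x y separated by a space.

d=286: √d = [16; 1,10,3,3,2,3,3,10,1,32] (ℓ=10, even), read p_9/q_9
k=0  a_k=16  p_k/q_k = 16/1
k=1  a_k=1  p_k/q_k = 17/1
k=2  a_k=10  p_k/q_k = 186/11
k=3  a_k=3  p_k/q_k = 575/34
…
k=6  a_k=3  p_k/q_k = 15102/893
…
k=8  a_k=10  p_k/q_k = 512132/30283
k=9  a_k=1  p_k/q_k = 561835/33222
→ (561835, 33222).  Check: 561835²=315658567225, 286·33222²=315658567224, difference 1.

561835 33222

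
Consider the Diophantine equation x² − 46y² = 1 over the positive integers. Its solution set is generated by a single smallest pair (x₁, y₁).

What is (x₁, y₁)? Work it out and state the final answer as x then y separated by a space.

24335 3588

√46 = [6; 1,3,1,1,2,6,2,1,1,3,1,12, …], period ℓ=12 (even) → k=11
step 0: (6, 1)  from 6·(1,0) + (0,1)
…
step 10: (19038, 2807)  from 3·(5297,781) + (3147,464)
step 11: (24335, 3588)  from 1·(19038,2807) + (5297,781)
fundamental: x₁=24335, y₁=3588  (since 592192225 − 46·12873744 = 1)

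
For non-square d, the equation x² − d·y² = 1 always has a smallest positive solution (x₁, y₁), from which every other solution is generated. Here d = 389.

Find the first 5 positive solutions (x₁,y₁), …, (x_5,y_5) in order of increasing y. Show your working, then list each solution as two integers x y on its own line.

3287049 166660
21609382256801 1095639172680
142062196675667653449 7202839293837075980
933930803041091759821507201 47352171395934637886793360
6139752624410693193862375179426249 311297815269663908222998617313300

√389 → a₀=19, period (1,2,1,1,1,1,2,1,38); ℓ=9 odd so k=17
k=0  a_k=19  p_k/q_k = 19/1
k=1  a_k=1  p_k/q_k = 20/1
k=2  a_k=2  p_k/q_k = 59/3
…
k=4  a_k=1  p_k/q_k = 138/7
…
k=6  a_k=1  p_k/q_k = 355/18
k=7  a_k=2  p_k/q_k = 927/47
…
k=10  a_k=1  p_k/q_k = 50925/2582
…
k=12  a_k=1  p_k/q_k = 202418/10263
…
k=14  a_k=1  p_k/q_k = 556329/28207
…
k=16  a_k=2  p_k/q_k = 2376809/120509
k=17  a_k=1  p_k/q_k = 3287049/166660
fundamental: x₁=3287049, y₁=166660  (since 10804691128401 − 389·27775555600 = 1)
n=2: (3287049,166660)∘(3287049,166660) = (3287049·3287049+389·166660·166660, 3287049·166660+166660·3287049) = (21609382256801,1095639172680)
n=3: (21609382256801,1095639172680)∘(3287049,166660) = (3287049·21609382256801+389·166660·1095639172680, 3287049·1095639172680+166660·21609382256801) = (142062196675667653449,7202839293837075980)
n=4: (142062196675667653449,7202839293837075980)∘(3287049,166660) = (3287049·142062196675667653449+389·166660·7202839293837075980, 3287049·7202839293837075980+166660·142062196675667653449) = (933930803041091759821507201,47352171395934637886793360)
n=5: (933930803041091759821507201,47352171395934637886793360)∘(3287049,166660) = (3287049·933930803041091759821507201+389·166660·47352171395934637886793360, 3287049·47352171395934637886793360+166660·933930803041091759821507201) = (6139752624410693193862375179426249,311297815269663908222998617313300)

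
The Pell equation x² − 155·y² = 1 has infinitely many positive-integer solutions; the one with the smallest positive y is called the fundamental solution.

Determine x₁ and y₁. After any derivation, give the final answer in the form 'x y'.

249 20

√155 = [12; 2,4,2,24, …], period ℓ=4 (even) → k=3
i=0: a=12 ⇒ p=12, q=1
i=1: a=2 ⇒ p=25, q=2
i=2: a=4 ⇒ p=112, q=9
i=3: a=2 ⇒ p=249, q=20
fundamental: x₁=249, y₁=20  (since 62001 − 155·400 = 1)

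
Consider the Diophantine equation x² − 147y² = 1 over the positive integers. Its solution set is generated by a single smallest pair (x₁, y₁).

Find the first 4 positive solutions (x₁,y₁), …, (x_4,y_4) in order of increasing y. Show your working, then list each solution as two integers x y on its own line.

97 8
18817 1552
3650401 301080
708158977 58407968

√147 = [12; 8,24, …], period ℓ=2 (even) → k=1
a_0=12:  p_0=12·1+0=12,  q_0=12·0+1=1
a_1=8:  p_1=8·12+1=97,  q_1=8·1+0=8
fundamental: x₁=97, y₁=8  (since 9409 − 147·64 = 1)
(97+8√147)^2 = 18817 + 1552√147
(97+8√147)^3 = 3650401 + 301080√147
(97+8√147)^4 = 708158977 + 58407968√147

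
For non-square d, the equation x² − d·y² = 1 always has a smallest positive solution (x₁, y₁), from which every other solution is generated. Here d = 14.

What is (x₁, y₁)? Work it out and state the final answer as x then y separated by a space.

[3; 1,2,1,6] for √14; ℓ=4 ⇒ convergent index 3
k=0  a_k=3  p_k/q_k = 3/1
…
k=2  a_k=2  p_k/q_k = 11/3
k=3  a_k=1  p_k/q_k = 15/4
(x₁, y₁) = (15, 4);  15² − 14·4² = 1 ✓

15 4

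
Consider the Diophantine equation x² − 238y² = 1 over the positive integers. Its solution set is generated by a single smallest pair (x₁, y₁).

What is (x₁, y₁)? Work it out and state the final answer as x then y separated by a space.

√238 → a₀=15, period (2,2,1,14,1,2,2,30); ℓ=8 even so k=7
i=0: a=15 ⇒ p=15, q=1
i=1: a=2 ⇒ p=31, q=2
…
i=6: a=2 ⇒ p=4983, q=323
i=7: a=2 ⇒ p=11663, q=756
→ (11663, 756).  Check: 11663²=136025569, 238·756²=136025568, difference 1.

11663 756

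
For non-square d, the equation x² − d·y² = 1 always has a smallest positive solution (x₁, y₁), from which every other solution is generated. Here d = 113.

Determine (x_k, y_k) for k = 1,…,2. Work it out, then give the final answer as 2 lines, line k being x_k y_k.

√113 = [10; 1,1,1,2,2,1,1,1,20, …], period ℓ=9 (odd) → k=17
k=0  a_k=10  p_k/q_k = 10/1
…
k=2  a_k=1  p_k/q_k = 21/2
…
k=4  a_k=2  p_k/q_k = 85/8
k=5  a_k=2  p_k/q_k = 202/19
k=6  a_k=1  p_k/q_k = 287/27
k=7  a_k=1  p_k/q_k = 489/46
…
k=10  a_k=1  p_k/q_k = 16785/1579
…
k=13  a_k=2  p_k/q_k = 131952/12413
…
k=16  a_k=1  p_k/q_k = 758918/71393
k=17  a_k=1  p_k/q_k = 1204353/113296
fundamental: x₁=1204353, y₁=113296  (since 1450466148609 − 113·12835983616 = 1)
k=2:  x_2 = 1204353·1204353+113·113296·113296 = 2900932297217,  y_2 = 1204353·113296+113296·1204353 = 272896754976

1204353 113296
2900932297217 272896754976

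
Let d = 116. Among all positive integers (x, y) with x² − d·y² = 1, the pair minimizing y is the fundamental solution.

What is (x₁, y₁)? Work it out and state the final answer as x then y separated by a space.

9801 910

√116 = [10; 1,3,2,1,4,1,2,3,1,20, …], period ℓ=10 (even) → k=9
a_0=10:  p_0=10·1+0=10,  q_0=10·0+1=1
…
a_4=1:  p_4=1·97+43=140,  q_4=1·9+4=13
…
a_8=3:  p_8=3·2251+797=7550,  q_8=3·209+74=701
a_9=1:  p_9=1·7550+2251=9801,  q_9=1·701+209=910
fundamental: x₁=9801, y₁=910  (since 96059601 − 116·828100 = 1)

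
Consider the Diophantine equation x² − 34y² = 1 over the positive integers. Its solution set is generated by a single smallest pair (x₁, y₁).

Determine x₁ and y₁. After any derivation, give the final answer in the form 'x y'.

35 6

√34 → a₀=5, period (1,4,1,10); ℓ=4 even so k=3
k=0  a_k=5  p_k/q_k = 5/1
…
k=2  a_k=4  p_k/q_k = 29/5
k=3  a_k=1  p_k/q_k = 35/6
(x₁, y₁) = (35, 6);  35² − 34·6² = 1 ✓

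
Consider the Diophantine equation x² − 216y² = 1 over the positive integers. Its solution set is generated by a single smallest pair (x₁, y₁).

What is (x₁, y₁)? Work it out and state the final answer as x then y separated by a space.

485 33

√216 → a₀=14, period (1,2,3,2,1,28); ℓ=6 even so k=5
i=0: a=14 ⇒ p=14, q=1
i=1: a=1 ⇒ p=15, q=1
i=2: a=2 ⇒ p=44, q=3
i=3: a=3 ⇒ p=147, q=10
i=4: a=2 ⇒ p=338, q=23
i=5: a=1 ⇒ p=485, q=33
→ (485, 33).  Check: 485²=235225, 216·33²=235224, difference 1.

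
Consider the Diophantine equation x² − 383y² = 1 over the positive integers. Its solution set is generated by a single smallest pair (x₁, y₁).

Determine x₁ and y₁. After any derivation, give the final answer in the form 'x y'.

√383 → a₀=19, period (1,1,3,19,3,1,1,38); ℓ=8 even so k=7
k=0  a_k=19  p_k/q_k = 19/1
…
k=3  a_k=3  p_k/q_k = 137/7
k=4  a_k=19  p_k/q_k = 2642/135
k=5  a_k=3  p_k/q_k = 8063/412
k=6  a_k=1  p_k/q_k = 10705/547
k=7  a_k=1  p_k/q_k = 18768/959
fundamental: x₁=18768, y₁=959  (since 352237824 − 383·919681 = 1)

18768 959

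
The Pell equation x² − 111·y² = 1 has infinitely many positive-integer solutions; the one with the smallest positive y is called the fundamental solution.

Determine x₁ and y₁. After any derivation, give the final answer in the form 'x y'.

√111 → a₀=10, period (1,1,6,1,1,20); ℓ=6 even so k=5
i=0: a=10 ⇒ p=10, q=1
i=1: a=1 ⇒ p=11, q=1
i=2: a=1 ⇒ p=21, q=2
…
i=4: a=1 ⇒ p=158, q=15
i=5: a=1 ⇒ p=295, q=28
→ (295, 28).  Check: 295²=87025, 111·28²=87024, difference 1.

295 28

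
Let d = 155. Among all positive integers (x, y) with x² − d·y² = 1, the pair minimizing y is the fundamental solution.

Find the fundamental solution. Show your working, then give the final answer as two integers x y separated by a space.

√155 = [12; 2,4,2,24, …], period ℓ=4 (even) → k=3
i=0: a=12 ⇒ p=12, q=1
…
i=2: a=4 ⇒ p=112, q=9
i=3: a=2 ⇒ p=249, q=20
fundamental: x₁=249, y₁=20  (since 62001 − 155·400 = 1)

249 20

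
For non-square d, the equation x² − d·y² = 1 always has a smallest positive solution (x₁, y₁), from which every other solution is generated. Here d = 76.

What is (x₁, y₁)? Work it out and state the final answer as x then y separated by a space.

d=76: √d = [8; 1,2,1,1,5,4,5,1,1,2,1,16] (ℓ=12, even), read p_11/q_11
a_0=8:  p_0=8·1+0=8,  q_0=8·0+1=1
a_1=1:  p_1=1·8+1=9,  q_1=1·1+0=1
a_2=2:  p_2=2·9+8=26,  q_2=2·1+1=3
a_3=1:  p_3=1·26+9=35,  q_3=1·3+1=4
a_4=1:  p_4=1·35+26=61,  q_4=1·4+3=7
…
a_7=5:  p_7=5·1421+340=7445,  q_7=5·163+39=854
…
a_10=2:  p_10=2·16311+8866=41488,  q_10=2·1871+1017=4759
a_11=1:  p_11=1·41488+16311=57799,  q_11=1·4759+1871=6630
(x₁, y₁) = (57799, 6630);  57799² − 76·6630² = 1 ✓

57799 6630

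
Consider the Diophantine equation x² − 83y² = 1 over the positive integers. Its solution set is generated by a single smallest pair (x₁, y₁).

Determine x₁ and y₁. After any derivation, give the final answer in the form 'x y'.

82 9

d=83: √d = [9; 9,18] (ℓ=2, even), read p_1/q_1
a_0=9:  p_0=9·1+0=9,  q_0=9·0+1=1
a_1=9:  p_1=9·9+1=82,  q_1=9·1+0=9
(x₁, y₁) = (82, 9);  82² − 83·9² = 1 ✓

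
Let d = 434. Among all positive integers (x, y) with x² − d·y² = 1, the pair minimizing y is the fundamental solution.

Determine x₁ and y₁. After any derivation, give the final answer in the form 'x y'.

125 6

d=434: √d = [20; 1,4,1,40] (ℓ=4, even), read p_3/q_3
step 0: (20, 1)  from 20·(1,0) + (0,1)
…
step 2: (104, 5)  from 4·(21,1) + (20,1)
step 3: (125, 6)  from 1·(104,5) + (21,1)
(x₁, y₁) = (125, 6);  125² − 434·6² = 1 ✓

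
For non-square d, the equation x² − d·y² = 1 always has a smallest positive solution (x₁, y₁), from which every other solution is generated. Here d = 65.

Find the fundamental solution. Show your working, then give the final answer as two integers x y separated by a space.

√65 → a₀=8, period (16); ℓ=1 odd so k=1
k=0  a_k=8  p_k/q_k = 8/1
k=1  a_k=16  p_k/q_k = 129/16
→ (129, 16).  Check: 129²=16641, 65·16²=16640, difference 1.

129 16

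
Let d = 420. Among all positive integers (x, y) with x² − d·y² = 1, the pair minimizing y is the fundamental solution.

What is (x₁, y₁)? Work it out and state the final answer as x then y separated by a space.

[20; 2,40] for √420; ℓ=2 ⇒ convergent index 1
a_0=20:  p_0=20·1+0=20,  q_0=20·0+1=1
a_1=2:  p_1=2·20+1=41,  q_1=2·1+0=2
→ (41, 2).  Check: 41²=1681, 420·2²=1680, difference 1.

41 2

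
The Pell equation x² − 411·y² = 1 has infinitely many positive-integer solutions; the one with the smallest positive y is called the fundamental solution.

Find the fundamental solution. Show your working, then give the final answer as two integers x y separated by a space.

d=411: √d = [20; 3,1,1,1,19,1,1,1,3,40] (ℓ=10, even), read p_9/q_9
k=0  a_k=20  p_k/q_k = 20/1
k=1  a_k=3  p_k/q_k = 61/3
k=2  a_k=1  p_k/q_k = 81/4
k=3  a_k=1  p_k/q_k = 142/7
k=4  a_k=1  p_k/q_k = 223/11
k=5  a_k=19  p_k/q_k = 4379/216
k=6  a_k=1  p_k/q_k = 4602/227
…
k=8  a_k=1  p_k/q_k = 13583/670
k=9  a_k=3  p_k/q_k = 49730/2453
→ (49730, 2453).  Check: 49730²=2473072900, 411·2453²=2473072899, difference 1.

49730 2453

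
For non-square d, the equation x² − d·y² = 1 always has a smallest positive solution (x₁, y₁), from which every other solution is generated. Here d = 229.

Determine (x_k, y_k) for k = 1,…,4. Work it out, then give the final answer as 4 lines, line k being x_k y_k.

[15; 7,1,1,7,30] for √229; ℓ=5 ⇒ convergent index 9
a_0=15:  p_0=15·1+0=15,  q_0=15·0+1=1
a_1=7:  p_1=7·15+1=106,  q_1=7·1+0=7
…
a_4=7:  p_4=7·227+121=1710,  q_4=7·15+8=113
…
a_6=7:  p_6=7·51527+1710=362399,  q_6=7·3405+113=23948
a_7=1:  p_7=1·362399+51527=413926,  q_7=1·23948+3405=27353
a_8=1:  p_8=1·413926+362399=776325,  q_8=1·27353+23948=51301
a_9=7:  p_9=7·776325+413926=5848201,  q_9=7·51301+27353=386460
(x₁, y₁) = (5848201, 386460);  5848201² − 229·386460² = 1 ✓
k=2:  x_2 = 5848201·5848201+229·386460·386460 = 68402909872801,  y_2 = 5848201·386460+386460·5848201 = 4520191516920
k=3:  x_3 = 5848201·68402909872801+229·386460·4520191516920 = 800067931842043513801,  y_3 = 5848201·4520191516920+386460·68402909872801 = 52869977098885735380
k=4:  x_4 = 5848201·800067931842043513801+229·386460·52869977098885735380 = 9357916158133073035999171201,  y_4 = 5848201·52869977098885735380+386460·800067931842043513801 = 618388505879356792878585840

5848201 386460
68402909872801 4520191516920
800067931842043513801 52869977098885735380
9357916158133073035999171201 618388505879356792878585840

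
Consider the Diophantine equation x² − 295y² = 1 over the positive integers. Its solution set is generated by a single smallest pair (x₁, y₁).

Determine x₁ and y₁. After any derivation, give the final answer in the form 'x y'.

d=295: √d = [17; 5,1,2,3,2,6,2,3,2,1,5,34] (ℓ=12, even), read p_11/q_11
i=0: a=17 ⇒ p=17, q=1
i=1: a=5 ⇒ p=86, q=5
i=2: a=1 ⇒ p=103, q=6
i=3: a=2 ⇒ p=292, q=17
i=4: a=3 ⇒ p=979, q=57
i=5: a=2 ⇒ p=2250, q=131
i=6: a=6 ⇒ p=14479, q=843
i=7: a=2 ⇒ p=31208, q=1817
i=8: a=3 ⇒ p=108103, q=6294
i=9: a=2 ⇒ p=247414, q=14405
i=10: a=1 ⇒ p=355517, q=20699
i=11: a=5 ⇒ p=2024999, q=117900
(x₁, y₁) = (2024999, 117900);  2024999² − 295·117900² = 1 ✓

2024999 117900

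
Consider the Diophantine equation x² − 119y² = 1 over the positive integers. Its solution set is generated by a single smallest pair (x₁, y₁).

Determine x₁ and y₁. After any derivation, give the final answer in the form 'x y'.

[10; 1,9,1,20] for √119; ℓ=4 ⇒ convergent index 3
a_0=10:  p_0=10·1+0=10,  q_0=10·0+1=1
a_1=1:  p_1=1·10+1=11,  q_1=1·1+0=1
a_2=9:  p_2=9·11+10=109,  q_2=9·1+1=10
a_3=1:  p_3=1·109+11=120,  q_3=1·10+1=11
fundamental: x₁=120, y₁=11  (since 14400 − 119·121 = 1)

120 11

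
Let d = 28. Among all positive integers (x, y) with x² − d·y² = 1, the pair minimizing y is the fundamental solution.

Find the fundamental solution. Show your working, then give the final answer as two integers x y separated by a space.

d=28: √d = [5; 3,2,3,10] (ℓ=4, even), read p_3/q_3
a_0=5:  p_0=5·1+0=5,  q_0=5·0+1=1
…
a_2=2:  p_2=2·16+5=37,  q_2=2·3+1=7
a_3=3:  p_3=3·37+16=127,  q_3=3·7+3=24
(x₁, y₁) = (127, 24);  127² − 28·24² = 1 ✓

127 24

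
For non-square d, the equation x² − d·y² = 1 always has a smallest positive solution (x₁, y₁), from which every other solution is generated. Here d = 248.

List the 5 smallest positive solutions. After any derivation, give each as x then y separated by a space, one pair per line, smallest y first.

63 4
7937 504
999999 63500
125991937 8000496
15873984063 1007998996

d=248: √d = [15; 1,2,1,30] (ℓ=4, even), read p_3/q_3
step 0: (15, 1)  from 15·(1,0) + (0,1)
step 1: (16, 1)  from 1·(15,1) + (1,0)
step 2: (47, 3)  from 2·(16,1) + (15,1)
step 3: (63, 4)  from 1·(47,3) + (16,1)
(x₁, y₁) = (63, 4);  63² − 248·4² = 1 ✓
n=2: (63,4)∘(63,4) = (63·63+248·4·4, 63·4+4·63) = (7937,504)
n=3: (7937,504)∘(63,4) = (63·7937+248·4·504, 63·504+4·7937) = (999999,63500)
n=4: (999999,63500)∘(63,4) = (63·999999+248·4·63500, 63·63500+4·999999) = (125991937,8000496)
n=5: (125991937,8000496)∘(63,4) = (63·125991937+248·4·8000496, 63·8000496+4·125991937) = (15873984063,1007998996)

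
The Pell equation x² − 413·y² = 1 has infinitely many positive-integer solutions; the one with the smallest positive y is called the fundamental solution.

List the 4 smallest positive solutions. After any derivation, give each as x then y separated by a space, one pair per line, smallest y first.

d=413: √d = [20; 3,9,1,4,1,9,3,40] (ℓ=8, even), read p_7/q_7
i=0: a=20 ⇒ p=20, q=1
…
i=4: a=4 ⇒ p=3089, q=152
…
i=6: a=9 ⇒ p=36560, q=1799
i=7: a=3 ⇒ p=113399, q=5580
fundamental: x₁=113399, y₁=5580  (since 12859333201 − 413·31136400 = 1)
(113399+5580√413)^2 = 25718666401 + 1265532840√413
(113399+5580√413)^3 = 5832942102300599 + 287020317040740√413
(113399+5580√413)^4 = 1322899602891852585601 + 65095633862940217680√413

113399 5580
25718666401 1265532840
5832942102300599 287020317040740
1322899602891852585601 65095633862940217680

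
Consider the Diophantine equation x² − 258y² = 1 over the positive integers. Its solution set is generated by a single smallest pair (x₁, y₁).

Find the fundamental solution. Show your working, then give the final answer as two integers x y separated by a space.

257 16

√258 → a₀=16, period (16,32); ℓ=2 even so k=1
i=0: a=16 ⇒ p=16, q=1
i=1: a=16 ⇒ p=257, q=16
fundamental: x₁=257, y₁=16  (since 66049 − 258·256 = 1)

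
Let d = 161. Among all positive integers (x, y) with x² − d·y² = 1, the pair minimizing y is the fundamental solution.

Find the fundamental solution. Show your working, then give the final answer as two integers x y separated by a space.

√161 → a₀=12, period (1,2,4,1,2,1,4,2,1,24); ℓ=10 even so k=9
k=0  a_k=12  p_k/q_k = 12/1
k=1  a_k=1  p_k/q_k = 13/1
…
k=3  a_k=4  p_k/q_k = 165/13
k=4  a_k=1  p_k/q_k = 203/16
…
k=6  a_k=1  p_k/q_k = 774/61
k=7  a_k=4  p_k/q_k = 3667/289
k=8  a_k=2  p_k/q_k = 8108/639
k=9  a_k=1  p_k/q_k = 11775/928
fundamental: x₁=11775, y₁=928  (since 138650625 − 161·861184 = 1)

11775 928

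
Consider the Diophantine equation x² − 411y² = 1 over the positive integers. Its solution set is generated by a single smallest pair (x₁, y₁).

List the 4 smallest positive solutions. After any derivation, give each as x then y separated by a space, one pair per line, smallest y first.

√411 → a₀=20, period (3,1,1,1,19,1,1,1,3,40); ℓ=10 even so k=9
a_0=20:  p_0=20·1+0=20,  q_0=20·0+1=1
…
a_3=1:  p_3=1·81+61=142,  q_3=1·4+3=7
a_4=1:  p_4=1·142+81=223,  q_4=1·7+4=11
…
a_7=1:  p_7=1·4602+4379=8981,  q_7=1·227+216=443
a_8=1:  p_8=1·8981+4602=13583,  q_8=1·443+227=670
a_9=3:  p_9=3·13583+8981=49730,  q_9=3·670+443=2453
fundamental: x₁=49730, y₁=2453  (since 2473072900 − 411·6017209 = 1)
k=2:  x_2 = 49730·49730+411·2453·2453 = 4946145799,  y_2 = 49730·2453+2453·49730 = 243975380
k=3:  x_3 = 49730·4946145799+411·2453·243975380 = 491943661118810,  y_3 = 49730·243975380+2453·4946145799 = 24265791292347
k=4:  x_4 = 49730·491943661118810+411·2453·24265791292347 = 48928716529930696801,  y_4 = 49730·24265791292347+2453·491943661118810 = 2413475601692857240

49730 2453
4946145799 243975380
491943661118810 24265791292347
48928716529930696801 2413475601692857240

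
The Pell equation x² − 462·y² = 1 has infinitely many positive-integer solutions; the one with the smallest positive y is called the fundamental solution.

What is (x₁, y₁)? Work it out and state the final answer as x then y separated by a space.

43 2

[21; 2,42] for √462; ℓ=2 ⇒ convergent index 1
step 0: (21, 1)  from 21·(1,0) + (0,1)
step 1: (43, 2)  from 2·(21,1) + (1,0)
(x₁, y₁) = (43, 2);  43² − 462·2² = 1 ✓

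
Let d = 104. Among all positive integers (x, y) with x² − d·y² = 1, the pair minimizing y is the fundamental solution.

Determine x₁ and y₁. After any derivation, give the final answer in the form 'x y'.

51 5

d=104: √d = [10; 5,20] (ℓ=2, even), read p_1/q_1
k=0  a_k=10  p_k/q_k = 10/1
k=1  a_k=5  p_k/q_k = 51/5
→ (51, 5).  Check: 51²=2601, 104·5²=2600, difference 1.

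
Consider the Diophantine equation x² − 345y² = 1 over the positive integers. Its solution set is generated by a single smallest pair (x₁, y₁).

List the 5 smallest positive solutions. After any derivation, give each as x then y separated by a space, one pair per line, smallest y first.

6761 364
91422241 4922008
1236211536041 66555391812
16716052298924161 899962003159856
226034457949840969001 12169286140172181020

[18; 1,1,2,1,6,1,2,1,1,36] for √345; ℓ=10 ⇒ convergent index 9
step 0: (18, 1)  from 18·(1,0) + (0,1)
…
step 2: (37, 2)  from 1·(19,1) + (18,1)
…
step 5: (873, 47)  from 6·(130,7) + (93,5)
…
step 8: (3882, 209)  from 1·(2879,155) + (1003,54)
step 9: (6761, 364)  from 1·(3882,209) + (2879,155)
(x₁, y₁) = (6761, 364);  6761² − 345·364² = 1 ✓
(6761+364√345)^2 = 91422241 + 4922008√345
(6761+364√345)^3 = 1236211536041 + 66555391812√345
(6761+364√345)^4 = 16716052298924161 + 899962003159856√345
(6761+364√345)^5 = 226034457949840969001 + 12169286140172181020√345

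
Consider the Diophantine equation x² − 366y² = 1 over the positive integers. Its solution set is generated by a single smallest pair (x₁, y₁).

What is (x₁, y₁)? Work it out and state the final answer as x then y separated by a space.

√366 → a₀=19, period (7,1,1,1,2,12,2,1,1,1,7,38); ℓ=12 even so k=11
a_0=19:  p_0=19·1+0=19,  q_0=19·0+1=1
a_1=7:  p_1=7·19+1=134,  q_1=7·1+0=7
a_2=1:  p_2=1·134+19=153,  q_2=1·7+1=8
…
a_4=1:  p_4=1·287+153=440,  q_4=1·15+8=23
a_5=2:  p_5=2·440+287=1167,  q_5=2·23+15=61
a_6=12:  p_6=12·1167+440=14444,  q_6=12·61+23=755
a_7=2:  p_7=2·14444+1167=30055,  q_7=2·755+61=1571
a_8=1:  p_8=1·30055+14444=44499,  q_8=1·1571+755=2326
…
a_10=1:  p_10=1·74554+44499=119053,  q_10=1·3897+2326=6223
a_11=7:  p_11=7·119053+74554=907925,  q_11=7·6223+3897=47458
→ (907925, 47458).  Check: 907925²=824327805625, 366·47458²=824327805624, difference 1.

907925 47458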